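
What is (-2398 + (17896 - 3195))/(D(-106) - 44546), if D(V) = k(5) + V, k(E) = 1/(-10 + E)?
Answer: -61515/223261 ≈ -0.27553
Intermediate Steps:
D(V) = -⅕ + V (D(V) = 1/(-10 + 5) + V = 1/(-5) + V = -⅕ + V)
(-2398 + (17896 - 3195))/(D(-106) - 44546) = (-2398 + (17896 - 3195))/((-⅕ - 106) - 44546) = (-2398 + 14701)/(-531/5 - 44546) = 12303/(-223261/5) = 12303*(-5/223261) = -61515/223261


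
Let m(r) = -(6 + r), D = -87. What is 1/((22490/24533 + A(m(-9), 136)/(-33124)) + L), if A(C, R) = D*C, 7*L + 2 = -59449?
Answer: -812631092/6900924502483 ≈ -0.00011776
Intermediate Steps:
L = -8493 (L = -2/7 + (⅐)*(-59449) = -2/7 - 59449/7 = -8493)
m(r) = -6 - r
A(C, R) = -87*C
1/((22490/24533 + A(m(-9), 136)/(-33124)) + L) = 1/((22490/24533 - 87*(-6 - 1*(-9))/(-33124)) - 8493) = 1/((22490*(1/24533) - 87*(-6 + 9)*(-1/33124)) - 8493) = 1/((22490/24533 - 87*3*(-1/33124)) - 8493) = 1/((22490/24533 - 261*(-1/33124)) - 8493) = 1/((22490/24533 + 261/33124) - 8493) = 1/(751361873/812631092 - 8493) = 1/(-6900924502483/812631092) = -812631092/6900924502483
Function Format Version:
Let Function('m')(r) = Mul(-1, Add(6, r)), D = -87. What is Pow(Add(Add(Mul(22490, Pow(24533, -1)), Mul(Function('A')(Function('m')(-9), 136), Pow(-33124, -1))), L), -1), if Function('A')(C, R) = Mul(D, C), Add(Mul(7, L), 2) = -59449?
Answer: Rational(-812631092, 6900924502483) ≈ -0.00011776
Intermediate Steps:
L = -8493 (L = Add(Rational(-2, 7), Mul(Rational(1, 7), -59449)) = Add(Rational(-2, 7), Rational(-59449, 7)) = -8493)
Function('m')(r) = Add(-6, Mul(-1, r))
Function('A')(C, R) = Mul(-87, C)
Pow(Add(Add(Mul(22490, Pow(24533, -1)), Mul(Function('A')(Function('m')(-9), 136), Pow(-33124, -1))), L), -1) = Pow(Add(Add(Mul(22490, Pow(24533, -1)), Mul(Mul(-87, Add(-6, Mul(-1, -9))), Pow(-33124, -1))), -8493), -1) = Pow(Add(Add(Mul(22490, Rational(1, 24533)), Mul(Mul(-87, Add(-6, 9)), Rational(-1, 33124))), -8493), -1) = Pow(Add(Add(Rational(22490, 24533), Mul(Mul(-87, 3), Rational(-1, 33124))), -8493), -1) = Pow(Add(Add(Rational(22490, 24533), Mul(-261, Rational(-1, 33124))), -8493), -1) = Pow(Add(Add(Rational(22490, 24533), Rational(261, 33124)), -8493), -1) = Pow(Add(Rational(751361873, 812631092), -8493), -1) = Pow(Rational(-6900924502483, 812631092), -1) = Rational(-812631092, 6900924502483)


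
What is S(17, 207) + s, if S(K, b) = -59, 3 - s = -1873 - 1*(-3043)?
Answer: -1226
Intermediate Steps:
s = -1167 (s = 3 - (-1873 - 1*(-3043)) = 3 - (-1873 + 3043) = 3 - 1*1170 = 3 - 1170 = -1167)
S(17, 207) + s = -59 - 1167 = -1226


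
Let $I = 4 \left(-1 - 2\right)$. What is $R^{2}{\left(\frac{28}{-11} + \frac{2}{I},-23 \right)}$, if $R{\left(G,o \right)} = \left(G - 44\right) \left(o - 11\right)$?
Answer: $\frac{2746912921}{1089} \approx 2.5224 \cdot 10^{6}$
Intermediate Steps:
$I = -12$ ($I = 4 \left(-3\right) = -12$)
$R{\left(G,o \right)} = \left(-44 + G\right) \left(-11 + o\right)$
$R^{2}{\left(\frac{28}{-11} + \frac{2}{I},-23 \right)} = \left(484 - -1012 - 11 \left(\frac{28}{-11} + \frac{2}{-12}\right) + \left(\frac{28}{-11} + \frac{2}{-12}\right) \left(-23\right)\right)^{2} = \left(484 + 1012 - 11 \left(28 \left(- \frac{1}{11}\right) + 2 \left(- \frac{1}{12}\right)\right) + \left(28 \left(- \frac{1}{11}\right) + 2 \left(- \frac{1}{12}\right)\right) \left(-23\right)\right)^{2} = \left(484 + 1012 - 11 \left(- \frac{28}{11} - \frac{1}{6}\right) + \left(- \frac{28}{11} - \frac{1}{6}\right) \left(-23\right)\right)^{2} = \left(484 + 1012 - - \frac{179}{6} - - \frac{4117}{66}\right)^{2} = \left(484 + 1012 + \frac{179}{6} + \frac{4117}{66}\right)^{2} = \left(\frac{52411}{33}\right)^{2} = \frac{2746912921}{1089}$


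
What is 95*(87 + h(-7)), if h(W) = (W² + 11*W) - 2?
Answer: 5415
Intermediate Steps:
h(W) = -2 + W² + 11*W
95*(87 + h(-7)) = 95*(87 + (-2 + (-7)² + 11*(-7))) = 95*(87 + (-2 + 49 - 77)) = 95*(87 - 30) = 95*57 = 5415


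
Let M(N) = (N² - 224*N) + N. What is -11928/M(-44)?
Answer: -994/979 ≈ -1.0153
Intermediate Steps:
M(N) = N² - 223*N
-11928/M(-44) = -11928*(-1/(44*(-223 - 44))) = -11928/((-44*(-267))) = -11928/11748 = -11928*1/11748 = -994/979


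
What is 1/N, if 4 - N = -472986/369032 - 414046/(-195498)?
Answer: 18036254484/57062916325 ≈ 0.31608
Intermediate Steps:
N = 57062916325/18036254484 (N = 4 - (-472986/369032 - 414046/(-195498)) = 4 - (-472986*1/369032 - 414046*(-1/195498)) = 4 - (-236493/184516 + 207023/97749) = 4 - 1*15082101611/18036254484 = 4 - 15082101611/18036254484 = 57062916325/18036254484 ≈ 3.1638)
1/N = 1/(57062916325/18036254484) = 18036254484/57062916325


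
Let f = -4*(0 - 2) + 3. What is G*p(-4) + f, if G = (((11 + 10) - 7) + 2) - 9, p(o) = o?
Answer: -17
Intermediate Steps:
f = 11 (f = -4*(-2) + 3 = 8 + 3 = 11)
G = 7 (G = ((21 - 7) + 2) - 9 = (14 + 2) - 9 = 16 - 9 = 7)
G*p(-4) + f = 7*(-4) + 11 = -28 + 11 = -17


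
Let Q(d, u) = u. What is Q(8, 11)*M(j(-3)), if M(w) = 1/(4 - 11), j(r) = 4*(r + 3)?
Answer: -11/7 ≈ -1.5714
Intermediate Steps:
j(r) = 12 + 4*r (j(r) = 4*(3 + r) = 12 + 4*r)
M(w) = -⅐ (M(w) = 1/(-7) = -⅐)
Q(8, 11)*M(j(-3)) = 11*(-⅐) = -11/7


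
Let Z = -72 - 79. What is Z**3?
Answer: -3442951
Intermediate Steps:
Z = -151
Z**3 = (-151)**3 = -3442951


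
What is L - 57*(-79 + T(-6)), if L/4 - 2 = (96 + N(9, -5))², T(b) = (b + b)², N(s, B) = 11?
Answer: 42099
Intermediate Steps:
T(b) = 4*b² (T(b) = (2*b)² = 4*b²)
L = 45804 (L = 8 + 4*(96 + 11)² = 8 + 4*107² = 8 + 4*11449 = 8 + 45796 = 45804)
L - 57*(-79 + T(-6)) = 45804 - 57*(-79 + 4*(-6)²) = 45804 - 57*(-79 + 4*36) = 45804 - 57*(-79 + 144) = 45804 - 57*65 = 45804 - 3705 = 42099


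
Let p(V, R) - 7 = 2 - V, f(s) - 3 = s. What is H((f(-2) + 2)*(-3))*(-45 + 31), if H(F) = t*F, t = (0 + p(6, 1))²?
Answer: 1134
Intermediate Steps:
f(s) = 3 + s
p(V, R) = 9 - V (p(V, R) = 7 + (2 - V) = 9 - V)
t = 9 (t = (0 + (9 - 1*6))² = (0 + (9 - 6))² = (0 + 3)² = 3² = 9)
H(F) = 9*F
H((f(-2) + 2)*(-3))*(-45 + 31) = (9*(((3 - 2) + 2)*(-3)))*(-45 + 31) = (9*((1 + 2)*(-3)))*(-14) = (9*(3*(-3)))*(-14) = (9*(-9))*(-14) = -81*(-14) = 1134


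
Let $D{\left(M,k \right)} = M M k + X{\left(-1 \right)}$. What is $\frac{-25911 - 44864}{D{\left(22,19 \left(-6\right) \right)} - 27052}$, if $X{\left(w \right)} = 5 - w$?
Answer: $\frac{70775}{82222} \approx 0.86078$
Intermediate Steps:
$D{\left(M,k \right)} = 6 + k M^{2}$ ($D{\left(M,k \right)} = M M k + \left(5 - -1\right) = M^{2} k + \left(5 + 1\right) = k M^{2} + 6 = 6 + k M^{2}$)
$\frac{-25911 - 44864}{D{\left(22,19 \left(-6\right) \right)} - 27052} = \frac{-25911 - 44864}{\left(6 + 19 \left(-6\right) 22^{2}\right) - 27052} = - \frac{70775}{\left(6 - 55176\right) - 27052} = - \frac{70775}{-55170 - 27052} = - \frac{70775}{-82222} = \left(-70775\right) \left(- \frac{1}{82222}\right) = \frac{70775}{82222}$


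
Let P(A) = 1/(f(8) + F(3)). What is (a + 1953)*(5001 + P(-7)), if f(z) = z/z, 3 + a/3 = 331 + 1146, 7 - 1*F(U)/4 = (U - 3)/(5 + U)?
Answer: 924566250/29 ≈ 3.1882e+7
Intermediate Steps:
F(U) = 28 - 4*(-3 + U)/(5 + U) (F(U) = 28 - 4*(U - 3)/(5 + U) = 28 - 4*(-3 + U)/(5 + U))
a = 4422 (a = -9 + 3*(331 + 1146) = -9 + 3*1477 = -9 + 4431 = 4422)
f(z) = 1
P(A) = 1/29 (P(A) = 1/(1 + 8*(19 + 3*3)/(5 + 3)) = 1/(1 + 8*(19 + 9)/8) = 1/(1 + 8*(1/8)*28) = 1/(1 + 28) = 1/29)
(a + 1953)*(5001 + P(-7)) = (4422 + 1953)*(5001 + 1/29) = 6375*(145030/29) = 924566250/29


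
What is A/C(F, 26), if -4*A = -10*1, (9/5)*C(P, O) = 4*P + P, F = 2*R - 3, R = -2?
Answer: -9/70 ≈ -0.12857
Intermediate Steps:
F = -7 (F = 2*(-2) - 3 = -4 - 3 = -7)
C(P, O) = 25*P/9 (C(P, O) = 5*(4*P + P)/9 = 5*(5*P)/9 = 25*P/9)
A = 5/2 (A = -(-5)/2 = -¼*(-10) = 5/2 ≈ 2.5000)
A/C(F, 26) = 5/(2*(((25/9)*(-7)))) = 5/(2*(-175/9)) = (5/2)*(-9/175) = -9/70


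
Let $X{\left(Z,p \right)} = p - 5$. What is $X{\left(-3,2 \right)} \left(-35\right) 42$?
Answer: $4410$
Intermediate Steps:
$X{\left(Z,p \right)} = -5 + p$ ($X{\left(Z,p \right)} = p - 5 = -5 + p$)
$X{\left(-3,2 \right)} \left(-35\right) 42 = \left(-5 + 2\right) \left(-35\right) 42 = \left(-3\right) \left(-35\right) 42 = 105 \cdot 42 = 4410$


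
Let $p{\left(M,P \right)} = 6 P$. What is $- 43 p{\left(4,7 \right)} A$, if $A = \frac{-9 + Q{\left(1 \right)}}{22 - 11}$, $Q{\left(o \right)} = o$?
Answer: $\frac{14448}{11} \approx 1313.5$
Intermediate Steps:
$A = - \frac{8}{11}$ ($A = \frac{-9 + 1}{22 - 11} = - \frac{8}{11} \approx -0.72727$)
$- 43 p{\left(4,7 \right)} A = - 43 \cdot 6 \cdot 7 \left(- \frac{8}{11}\right) = \left(-43\right) 42 \left(- \frac{8}{11}\right) = \left(-1806\right) \left(- \frac{8}{11}\right) = \frac{14448}{11}$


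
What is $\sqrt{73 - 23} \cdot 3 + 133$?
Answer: $133 + 15 \sqrt{2} \approx 154.21$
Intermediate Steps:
$\sqrt{73 - 23} \cdot 3 + 133 = \sqrt{50} \cdot 3 + 133 = 5 \sqrt{2} \cdot 3 + 133 = 15 \sqrt{2} + 133 = 133 + 15 \sqrt{2}$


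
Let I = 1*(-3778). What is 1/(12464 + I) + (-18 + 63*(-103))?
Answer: -56519801/8686 ≈ -6507.0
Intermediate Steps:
I = -3778
1/(12464 + I) + (-18 + 63*(-103)) = 1/(12464 - 3778) + (-18 + 63*(-103)) = 1/8686 + (-18 - 6489) = 1/8686 - 6507 = -56519801/8686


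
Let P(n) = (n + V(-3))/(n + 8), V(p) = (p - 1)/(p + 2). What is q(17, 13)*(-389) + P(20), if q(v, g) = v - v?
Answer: 6/7 ≈ 0.85714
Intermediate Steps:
V(p) = (-1 + p)/(2 + p)
P(n) = (4 + n)/(8 + n) (P(n) = (n + (-1 - 3)/(2 - 3))/(n + 8) = (n - 4/(-1))/(8 + n) = (n - 1*(-4))/(8 + n) = (n + 4)/(8 + n) = (4 + n)/(8 + n))
q(v, g) = 0
q(17, 13)*(-389) + P(20) = 0*(-389) + (4 + 20)/(8 + 20) = 0 + 24/28 = 0 + (1/28)*24 = 0 + 6/7 = 6/7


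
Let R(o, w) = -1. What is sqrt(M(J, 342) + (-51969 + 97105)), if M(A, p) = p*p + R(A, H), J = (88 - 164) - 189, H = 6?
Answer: 3*sqrt(18011) ≈ 402.62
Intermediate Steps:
J = -265 (J = -76 - 189 = -265)
M(A, p) = -1 + p**2 (M(A, p) = p*p - 1 = p**2 - 1 = -1 + p**2)
sqrt(M(J, 342) + (-51969 + 97105)) = sqrt((-1 + 342**2) + (-51969 + 97105)) = sqrt((-1 + 116964) + 45136) = sqrt(116963 + 45136) = sqrt(162099) = 3*sqrt(18011)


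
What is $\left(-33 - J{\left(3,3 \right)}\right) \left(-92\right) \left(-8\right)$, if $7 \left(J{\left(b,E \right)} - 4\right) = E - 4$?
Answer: $- \frac{189888}{7} \approx -27127.0$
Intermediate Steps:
$J{\left(b,E \right)} = \frac{24}{7} + \frac{E}{7}$ ($J{\left(b,E \right)} = 4 + \frac{E - 4}{7} = 4 + \frac{-4 + E}{7} = 4 + \left(- \frac{4}{7} + \frac{E}{7}\right) = \frac{24}{7} + \frac{E}{7}$)
$\left(-33 - J{\left(3,3 \right)}\right) \left(-92\right) \left(-8\right) = \left(-33 - \left(\frac{24}{7} + \frac{1}{7} \cdot 3\right)\right) \left(-92\right) \left(-8\right) = \left(-33 - \left(\frac{24}{7} + \frac{3}{7}\right)\right) \left(-92\right) \left(-8\right) = \left(-33 - \frac{27}{7}\right) \left(-92\right) \left(-8\right) = \left(- \frac{258}{7}\right) \left(-92\right) \left(-8\right) = \frac{23736}{7} \left(-8\right) = - \frac{189888}{7}$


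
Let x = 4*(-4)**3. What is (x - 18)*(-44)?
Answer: 12056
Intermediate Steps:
x = -256 (x = 4*(-64) = -256)
(x - 18)*(-44) = (-256 - 18)*(-44) = -274*(-44) = 12056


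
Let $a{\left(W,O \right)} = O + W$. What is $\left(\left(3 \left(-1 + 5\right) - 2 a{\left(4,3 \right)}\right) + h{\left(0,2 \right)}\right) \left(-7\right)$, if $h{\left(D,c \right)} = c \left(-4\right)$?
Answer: $70$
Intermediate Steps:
$h{\left(D,c \right)} = - 4 c$
$\left(\left(3 \left(-1 + 5\right) - 2 a{\left(4,3 \right)}\right) + h{\left(0,2 \right)}\right) \left(-7\right) = \left(\left(3 \left(-1 + 5\right) - 2 \left(3 + 4\right)\right) - 8\right) \left(-7\right) = \left(\left(3 \cdot 4 - 14\right) - 8\right) \left(-7\right) = \left(\left(12 - 14\right) - 8\right) \left(-7\right) = \left(-2 - 8\right) \left(-7\right) = \left(-10\right) \left(-7\right) = 70$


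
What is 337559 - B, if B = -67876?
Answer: 405435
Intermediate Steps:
337559 - B = 337559 - 1*(-67876) = 337559 + 67876 = 405435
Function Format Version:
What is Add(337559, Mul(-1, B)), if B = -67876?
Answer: 405435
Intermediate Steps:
Add(337559, Mul(-1, B)) = Add(337559, Mul(-1, -67876)) = Add(337559, 67876) = 405435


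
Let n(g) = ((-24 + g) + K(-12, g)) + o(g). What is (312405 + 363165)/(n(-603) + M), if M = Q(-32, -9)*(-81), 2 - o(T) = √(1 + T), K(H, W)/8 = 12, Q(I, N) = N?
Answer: 22519000/6767 + 112595*I*√602/6767 ≈ 3327.8 + 408.25*I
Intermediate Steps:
K(H, W) = 96 (K(H, W) = 8*12 = 96)
o(T) = 2 - √(1 + T)
n(g) = 74 + g - √(1 + g) (n(g) = ((-24 + g) + 96) + (2 - √(1 + g)) = (72 + g) + (2 - √(1 + g)) = 74 + g - √(1 + g))
M = 729 (M = -9*(-81) = 729)
(312405 + 363165)/(n(-603) + M) = (312405 + 363165)/((74 - 603 - √(1 - 603)) + 729) = 675570/((74 - 603 - √(-602)) + 729) = 675570/((74 - 603 - I*√602) + 729) = 675570/((-529 - I*√602) + 729) = 675570/(200 - I*√602)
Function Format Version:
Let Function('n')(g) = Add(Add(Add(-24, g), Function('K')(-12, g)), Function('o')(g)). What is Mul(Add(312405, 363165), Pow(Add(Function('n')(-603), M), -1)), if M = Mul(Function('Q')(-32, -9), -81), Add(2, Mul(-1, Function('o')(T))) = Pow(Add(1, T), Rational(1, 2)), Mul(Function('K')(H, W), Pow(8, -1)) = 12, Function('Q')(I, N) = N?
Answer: Add(Rational(22519000, 6767), Mul(Rational(112595, 6767), I, Pow(602, Rational(1, 2)))) ≈ Add(3327.8, Mul(408.25, I))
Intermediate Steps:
Function('K')(H, W) = 96 (Function('K')(H, W) = Mul(8, 12) = 96)
Function('o')(T) = Add(2, Mul(-1, Pow(Add(1, T), Rational(1, 2))))
Function('n')(g) = Add(74, g, Mul(-1, Pow(Add(1, g), Rational(1, 2)))) (Function('n')(g) = Add(Add(Add(-24, g), 96), Add(2, Mul(-1, Pow(Add(1, g), Rational(1, 2))))) = Add(Add(72, g), Add(2, Mul(-1, Pow(Add(1, g), Rational(1, 2))))) = Add(74, g, Mul(-1, Pow(Add(1, g), Rational(1, 2)))))
M = 729 (M = Mul(-9, -81) = 729)
Mul(Add(312405, 363165), Pow(Add(Function('n')(-603), M), -1)) = Mul(Add(312405, 363165), Pow(Add(Add(74, -603, Mul(-1, Pow(Add(1, -603), Rational(1, 2)))), 729), -1)) = Mul(675570, Pow(Add(Add(74, -603, Mul(-1, Pow(-602, Rational(1, 2)))), 729), -1)) = Mul(675570, Pow(Add(Add(74, -603, Mul(-1, Mul(I, Pow(602, Rational(1, 2))))), 729), -1)) = Mul(675570, Pow(Add(Add(74, -603, Mul(-1, I, Pow(602, Rational(1, 2)))), 729), -1)) = Mul(675570, Pow(Add(Add(-529, Mul(-1, I, Pow(602, Rational(1, 2)))), 729), -1)) = Mul(675570, Pow(Add(200, Mul(-1, I, Pow(602, Rational(1, 2)))), -1))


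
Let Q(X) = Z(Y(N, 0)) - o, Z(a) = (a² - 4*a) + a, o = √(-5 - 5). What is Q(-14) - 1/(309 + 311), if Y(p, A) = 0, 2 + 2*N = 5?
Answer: -1/620 - I*√10 ≈ -0.0016129 - 3.1623*I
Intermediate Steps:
N = 3/2 (N = -1 + (½)*5 = -1 + 5/2 = 3/2 ≈ 1.5000)
o = I*√10 (o = √(-10) = I*√10 ≈ 3.1623*I)
Z(a) = a² - 3*a
Q(X) = -I*√10 (Q(X) = 0*(-3 + 0) - I*√10 = 0*(-3) - I*√10 = 0 - I*√10 = -I*√10)
Q(-14) - 1/(309 + 311) = -I*√10 - 1/(309 + 311) = -I*√10 - 1/620 = -1/620 - I*√10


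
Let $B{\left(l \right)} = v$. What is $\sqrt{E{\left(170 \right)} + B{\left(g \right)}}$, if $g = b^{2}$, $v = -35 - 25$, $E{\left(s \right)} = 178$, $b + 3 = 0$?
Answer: $\sqrt{118} \approx 10.863$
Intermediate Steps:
$b = -3$ ($b = -3 + 0 = -3$)
$v = -60$
$g = 9$ ($g = \left(-3\right)^{2} = 9$)
$B{\left(l \right)} = -60$
$\sqrt{E{\left(170 \right)} + B{\left(g \right)}} = \sqrt{178 - 60} = \sqrt{118}$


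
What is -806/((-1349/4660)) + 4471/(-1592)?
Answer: 5973456941/2147608 ≈ 2781.4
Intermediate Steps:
-806/((-1349/4660)) + 4471/(-1592) = -806/((-1349*1/4660)) + 4471*(-1/1592) = -806/(-1349/4660) - 4471/1592 = -806*(-4660/1349) - 4471/1592 = 3755960/1349 - 4471/1592 = 5973456941/2147608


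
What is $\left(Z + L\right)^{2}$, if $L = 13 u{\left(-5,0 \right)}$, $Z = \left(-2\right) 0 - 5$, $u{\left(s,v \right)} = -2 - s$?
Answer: $1156$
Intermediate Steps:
$Z = -5$ ($Z = 0 - 5 = -5$)
$L = 39$ ($L = 13 \left(-2 - -5\right) = 13 \left(-2 + 5\right) = 13 \cdot 3 = 39$)
$\left(Z + L\right)^{2} = \left(-5 + 39\right)^{2} = 34^{2} = 1156$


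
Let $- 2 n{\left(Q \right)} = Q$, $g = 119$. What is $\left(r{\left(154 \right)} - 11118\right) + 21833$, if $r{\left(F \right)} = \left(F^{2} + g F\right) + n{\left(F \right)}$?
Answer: $52680$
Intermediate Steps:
$n{\left(Q \right)} = - \frac{Q}{2}$
$r{\left(F \right)} = F^{2} + \frac{237 F}{2}$ ($r{\left(F \right)} = \left(F^{2} + 119 F\right) - \frac{F}{2} = F^{2} + \frac{237 F}{2}$)
$\left(r{\left(154 \right)} - 11118\right) + 21833 = \left(\frac{1}{2} \cdot 154 \left(237 + 2 \cdot 154\right) - 11118\right) + 21833 = \left(\frac{1}{2} \cdot 154 \left(237 + 308\right) - 11118\right) + 21833 = \left(\frac{1}{2} \cdot 154 \cdot 545 - 11118\right) + 21833 = \left(41965 - 11118\right) + 21833 = 30847 + 21833 = 52680$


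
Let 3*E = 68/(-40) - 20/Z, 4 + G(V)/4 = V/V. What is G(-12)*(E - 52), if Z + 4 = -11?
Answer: 9382/15 ≈ 625.47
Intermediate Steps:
Z = -15 (Z = -4 - 11 = -15)
G(V) = -12 (G(V) = -16 + 4*(V/V) = -16 + 4*1 = -16 + 4 = -12)
E = -11/90 (E = (68/(-40) - 20/(-15))/3 = (68*(-1/40) - 20*(-1/15))/3 = (-17/10 + 4/3)/3 = (1/3)*(-11/30) = -11/90 ≈ -0.12222)
G(-12)*(E - 52) = -12*(-11/90 - 52) = -12*(-4691/90) = 9382/15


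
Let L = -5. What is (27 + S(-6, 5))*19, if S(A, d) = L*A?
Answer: 1083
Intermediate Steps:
S(A, d) = -5*A
(27 + S(-6, 5))*19 = (27 - 5*(-6))*19 = (27 + 30)*19 = 57*19 = 1083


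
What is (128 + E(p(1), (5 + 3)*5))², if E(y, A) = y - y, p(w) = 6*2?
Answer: 16384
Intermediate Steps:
p(w) = 12
E(y, A) = 0
(128 + E(p(1), (5 + 3)*5))² = (128 + 0)² = 128² = 16384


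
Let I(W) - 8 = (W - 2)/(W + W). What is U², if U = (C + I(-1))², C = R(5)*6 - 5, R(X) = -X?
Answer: 6765201/16 ≈ 4.2283e+5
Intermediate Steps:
C = -35 (C = -1*5*6 - 5 = -5*6 - 5 = -30 - 5 = -35)
I(W) = 8 + (-2 + W)/(2*W) (I(W) = 8 + (W - 2)/(W + W) = 8 + (-2 + W)/((2*W)) = 8 + (-2 + W)*(1/(2*W)) = 8 + (-2 + W)/(2*W))
U = 2601/4 (U = (-35 + (17/2 - 1/(-1)))² = (-35 + (17/2 - 1*(-1)))² = (-35 + (17/2 + 1))² = (-35 + 19/2)² = (-51/2)² = 2601/4 ≈ 650.25)
U² = (2601/4)² = 6765201/16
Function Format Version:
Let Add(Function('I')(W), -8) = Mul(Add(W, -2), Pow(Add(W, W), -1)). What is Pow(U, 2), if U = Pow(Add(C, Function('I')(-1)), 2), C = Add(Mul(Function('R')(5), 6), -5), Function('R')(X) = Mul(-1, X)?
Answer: Rational(6765201, 16) ≈ 4.2283e+5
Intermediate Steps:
C = -35 (C = Add(Mul(Mul(-1, 5), 6), -5) = Add(Mul(-5, 6), -5) = Add(-30, -5) = -35)
Function('I')(W) = Add(8, Mul(Rational(1, 2), Pow(W, -1), Add(-2, W))) (Function('I')(W) = Add(8, Mul(Add(W, -2), Pow(Add(W, W), -1))) = Add(8, Mul(Add(-2, W), Pow(Mul(2, W), -1))) = Add(8, Mul(Add(-2, W), Mul(Rational(1, 2), Pow(W, -1)))) = Add(8, Mul(Rational(1, 2), Pow(W, -1), Add(-2, W))))
U = Rational(2601, 4) (U = Pow(Add(-35, Add(Rational(17, 2), Mul(-1, Pow(-1, -1)))), 2) = Pow(Add(-35, Add(Rational(17, 2), Mul(-1, -1))), 2) = Pow(Add(-35, Add(Rational(17, 2), 1)), 2) = Pow(Add(-35, Rational(19, 2)), 2) = Pow(Rational(-51, 2), 2) = Rational(2601, 4) ≈ 650.25)
Pow(U, 2) = Pow(Rational(2601, 4), 2) = Rational(6765201, 16)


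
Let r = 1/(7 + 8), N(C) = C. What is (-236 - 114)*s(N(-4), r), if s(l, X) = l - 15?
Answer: 6650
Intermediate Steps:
r = 1/15 ≈ 0.066667
s(l, X) = -15 + l
(-236 - 114)*s(N(-4), r) = (-236 - 114)*(-15 - 4) = -350*(-19) = 6650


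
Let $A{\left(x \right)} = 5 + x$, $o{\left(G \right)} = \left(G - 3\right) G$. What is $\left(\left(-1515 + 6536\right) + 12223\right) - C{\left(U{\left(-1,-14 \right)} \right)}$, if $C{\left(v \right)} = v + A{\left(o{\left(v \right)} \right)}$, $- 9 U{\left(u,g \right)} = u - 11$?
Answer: $\frac{155159}{9} \approx 17240.0$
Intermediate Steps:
$U{\left(u,g \right)} = \frac{11}{9} - \frac{u}{9}$ ($U{\left(u,g \right)} = - \frac{u - 11}{9} = - \frac{-11 + u}{9} = \frac{11}{9} - \frac{u}{9}$)
$o{\left(G \right)} = G \left(-3 + G\right)$ ($o{\left(G \right)} = \left(-3 + G\right) G = G \left(-3 + G\right)$)
$C{\left(v \right)} = 5 + v + v \left(-3 + v\right)$ ($C{\left(v \right)} = v + \left(5 + v \left(-3 + v\right)\right) = 5 + v + v \left(-3 + v\right)$)
$\left(\left(-1515 + 6536\right) + 12223\right) - C{\left(U{\left(-1,-14 \right)} \right)} = \left(\left(-1515 + 6536\right) + 12223\right) - \left(5 + \left(\frac{11}{9} - - \frac{1}{9}\right) + \left(\frac{11}{9} - - \frac{1}{9}\right) \left(-3 + \left(\frac{11}{9} - - \frac{1}{9}\right)\right)\right) = \left(5021 + 12223\right) - \left(5 + \left(\frac{11}{9} + \frac{1}{9}\right) + \left(\frac{11}{9} + \frac{1}{9}\right) \left(-3 + \left(\frac{11}{9} + \frac{1}{9}\right)\right)\right) = 17244 - \left(5 + \frac{4}{3} + \frac{4 \left(-3 + \frac{4}{3}\right)}{3}\right) = 17244 - \left(5 + \frac{4}{3} + \frac{4}{3} \left(- \frac{5}{3}\right)\right) = 17244 - \left(5 + \frac{4}{3} - \frac{20}{9}\right) = 17244 - \frac{37}{9} = \frac{155159}{9}$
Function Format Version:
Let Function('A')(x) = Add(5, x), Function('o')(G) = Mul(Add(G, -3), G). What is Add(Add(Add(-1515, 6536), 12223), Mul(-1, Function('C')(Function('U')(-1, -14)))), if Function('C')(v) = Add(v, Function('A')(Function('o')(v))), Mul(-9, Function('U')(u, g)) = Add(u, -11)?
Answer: Rational(155159, 9) ≈ 17240.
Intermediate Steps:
Function('U')(u, g) = Add(Rational(11, 9), Mul(Rational(-1, 9), u)) (Function('U')(u, g) = Mul(Rational(-1, 9), Add(u, -11)) = Mul(Rational(-1, 9), Add(-11, u)) = Add(Rational(11, 9), Mul(Rational(-1, 9), u)))
Function('o')(G) = Mul(G, Add(-3, G)) (Function('o')(G) = Mul(Add(-3, G), G) = Mul(G, Add(-3, G)))
Function('C')(v) = Add(5, v, Mul(v, Add(-3, v))) (Function('C')(v) = Add(v, Add(5, Mul(v, Add(-3, v)))) = Add(5, v, Mul(v, Add(-3, v))))
Add(Add(Add(-1515, 6536), 12223), Mul(-1, Function('C')(Function('U')(-1, -14)))) = Add(Add(Add(-1515, 6536), 12223), Mul(-1, Add(5, Add(Rational(11, 9), Mul(Rational(-1, 9), -1)), Mul(Add(Rational(11, 9), Mul(Rational(-1, 9), -1)), Add(-3, Add(Rational(11, 9), Mul(Rational(-1, 9), -1))))))) = Add(Add(5021, 12223), Mul(-1, Add(5, Add(Rational(11, 9), Rational(1, 9)), Mul(Add(Rational(11, 9), Rational(1, 9)), Add(-3, Add(Rational(11, 9), Rational(1, 9))))))) = Add(17244, Mul(-1, Add(5, Rational(4, 3), Mul(Rational(4, 3), Add(-3, Rational(4, 3)))))) = Add(17244, Mul(-1, Add(5, Rational(4, 3), Mul(Rational(4, 3), Rational(-5, 3))))) = Add(17244, Mul(-1, Add(5, Rational(4, 3), Rational(-20, 9)))) = Add(17244, Mul(-1, Rational(37, 9))) = Add(17244, Rational(-37, 9)) = Rational(155159, 9)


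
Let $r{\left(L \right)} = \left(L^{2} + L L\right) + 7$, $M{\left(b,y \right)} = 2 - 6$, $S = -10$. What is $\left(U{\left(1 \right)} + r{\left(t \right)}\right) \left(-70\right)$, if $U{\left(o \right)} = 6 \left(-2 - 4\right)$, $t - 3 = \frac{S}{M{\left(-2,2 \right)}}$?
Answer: $-2205$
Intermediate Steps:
$M{\left(b,y \right)} = -4$ ($M{\left(b,y \right)} = 2 - 6 = -4$)
$t = \frac{11}{2}$ ($t = 3 - \frac{10}{-4} = 3 - - \frac{5}{2} = 3 + \frac{5}{2} = \frac{11}{2} \approx 5.5$)
$U{\left(o \right)} = -36$ ($U{\left(o \right)} = 6 \left(-6\right) = -36$)
$r{\left(L \right)} = 7 + 2 L^{2}$ ($r{\left(L \right)} = \left(L^{2} + L^{2}\right) + 7 = 2 L^{2} + 7 = 7 + 2 L^{2}$)
$\left(U{\left(1 \right)} + r{\left(t \right)}\right) \left(-70\right) = \left(-36 + \left(7 + 2 \left(\frac{11}{2}\right)^{2}\right)\right) \left(-70\right) = \left(-36 + \left(7 + 2 \cdot \frac{121}{4}\right)\right) \left(-70\right) = \left(-36 + \left(7 + \frac{121}{2}\right)\right) \left(-70\right) = \left(-36 + \frac{135}{2}\right) \left(-70\right) = \frac{63}{2} \left(-70\right) = -2205$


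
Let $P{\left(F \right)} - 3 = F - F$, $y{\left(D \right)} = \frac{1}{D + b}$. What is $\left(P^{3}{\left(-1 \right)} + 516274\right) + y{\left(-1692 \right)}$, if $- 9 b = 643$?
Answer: $\frac{8194213162}{15871} \approx 5.163 \cdot 10^{5}$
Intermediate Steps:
$b = - \frac{643}{9}$ ($b = \left(- \frac{1}{9}\right) 643 = - \frac{643}{9} \approx -71.444$)
$y{\left(D \right)} = \frac{1}{- \frac{643}{9} + D}$ ($y{\left(D \right)} = \frac{1}{D - \frac{643}{9}} = \frac{1}{- \frac{643}{9} + D}$)
$P{\left(F \right)} = 3$ ($P{\left(F \right)} = 3 + \left(F - F\right) = 3 + 0 = 3$)
$\left(P^{3}{\left(-1 \right)} + 516274\right) + y{\left(-1692 \right)} = \left(3^{3} + 516274\right) + \frac{9}{-643 + 9 \left(-1692\right)} = \left(27 + 516274\right) + \frac{9}{-643 - 15228} = 516301 + \frac{9}{-15871} = 516301 + 9 \left(- \frac{1}{15871}\right) = 516301 - \frac{9}{15871} = \frac{8194213162}{15871}$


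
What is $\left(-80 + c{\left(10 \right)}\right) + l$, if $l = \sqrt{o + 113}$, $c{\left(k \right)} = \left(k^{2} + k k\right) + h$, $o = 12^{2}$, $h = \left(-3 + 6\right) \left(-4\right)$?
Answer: $108 + \sqrt{257} \approx 124.03$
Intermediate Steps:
$h = -12$ ($h = 3 \left(-4\right) = -12$)
$o = 144$
$c{\left(k \right)} = -12 + 2 k^{2}$ ($c{\left(k \right)} = \left(k^{2} + k k\right) - 12 = \left(k^{2} + k^{2}\right) - 12 = 2 k^{2} - 12 = -12 + 2 k^{2}$)
$l = \sqrt{257}$ ($l = \sqrt{144 + 113} = \sqrt{257} \approx 16.031$)
$\left(-80 + c{\left(10 \right)}\right) + l = \left(-80 - \left(12 - 2 \cdot 10^{2}\right)\right) + \sqrt{257} = \left(-80 + \left(-12 + 2 \cdot 100\right)\right) + \sqrt{257} = \left(-80 + \left(-12 + 200\right)\right) + \sqrt{257} = \left(-80 + 188\right) + \sqrt{257} = 108 + \sqrt{257}$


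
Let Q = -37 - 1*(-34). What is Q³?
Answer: -27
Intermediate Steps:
Q = -3 (Q = -37 + 34 = -3)
Q³ = (-3)³ = -27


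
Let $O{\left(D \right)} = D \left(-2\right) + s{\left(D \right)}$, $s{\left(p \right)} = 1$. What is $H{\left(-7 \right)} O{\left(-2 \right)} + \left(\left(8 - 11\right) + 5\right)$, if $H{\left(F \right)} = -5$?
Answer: $-23$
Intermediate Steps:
$O{\left(D \right)} = 1 - 2 D$ ($O{\left(D \right)} = D \left(-2\right) + 1 = - 2 D + 1 = 1 - 2 D$)
$H{\left(-7 \right)} O{\left(-2 \right)} + \left(\left(8 - 11\right) + 5\right) = - 5 \left(1 - -4\right) + \left(\left(8 - 11\right) + 5\right) = - 5 \left(1 + 4\right) + \left(-3 + 5\right) = \left(-5\right) 5 + 2 = -25 + 2 = -23$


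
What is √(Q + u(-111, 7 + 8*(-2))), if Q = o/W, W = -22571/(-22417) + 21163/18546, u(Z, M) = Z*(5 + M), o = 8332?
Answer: 6*√95762981839249923709/893012737 ≈ 65.750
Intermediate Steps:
W = 893012737/415745682 (W = -22571*(-1/22417) + 21163*(1/18546) = 22571/22417 + 21163/18546 = 893012737/415745682 ≈ 2.1480)
Q = 3463993022424/893012737 (Q = 8332/(893012737/415745682) = 8332*(415745682/893012737) = 3463993022424/893012737 ≈ 3879.0)
√(Q + u(-111, 7 + 8*(-2))) = √(3463993022424/893012737 - 111*(5 + (7 + 8*(-2)))) = √(3463993022424/893012737 - 111*(5 + (7 - 16))) = √(3463993022424/893012737 - 111*(5 - 9)) = √(3463993022424/893012737 - 111*(-4)) = √(3463993022424/893012737 + 444) = √(3860490677652/893012737) = 6*√95762981839249923709/893012737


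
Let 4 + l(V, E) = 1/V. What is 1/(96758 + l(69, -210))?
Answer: 69/6676027 ≈ 1.0335e-5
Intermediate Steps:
l(V, E) = -4 + 1/V
1/(96758 + l(69, -210)) = 1/(96758 + (-4 + 1/69)) = 1/(96758 - 275/69) = 1/(6676027/69) = 69/6676027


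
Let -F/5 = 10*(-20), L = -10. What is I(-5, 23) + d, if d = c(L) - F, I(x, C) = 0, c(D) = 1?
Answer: -999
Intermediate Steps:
F = 1000 (F = -50*(-20) = -5*(-200) = 1000)
d = -999 (d = 1 - 1*1000 = 1 - 1000 = -999)
I(-5, 23) + d = 0 - 999 = -999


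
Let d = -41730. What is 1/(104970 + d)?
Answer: 1/63240 ≈ 1.5813e-5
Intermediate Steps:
1/(104970 + d) = 1/(104970 - 41730) = 1/63240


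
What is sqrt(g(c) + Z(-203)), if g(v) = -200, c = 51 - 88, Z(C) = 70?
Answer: I*sqrt(130) ≈ 11.402*I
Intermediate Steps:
c = -37
sqrt(g(c) + Z(-203)) = sqrt(-200 + 70) = sqrt(-130) = I*sqrt(130)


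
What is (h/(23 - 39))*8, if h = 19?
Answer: -19/2 ≈ -9.5000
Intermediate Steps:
(h/(23 - 39))*8 = (19/(23 - 39))*8 = (19/(-16))*8 = (19*(-1/16))*8 = -19/16*8 = -19/2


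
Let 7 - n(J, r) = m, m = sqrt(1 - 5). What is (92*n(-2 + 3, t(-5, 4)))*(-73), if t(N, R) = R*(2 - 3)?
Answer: -47012 + 13432*I ≈ -47012.0 + 13432.0*I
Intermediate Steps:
m = 2*I (m = sqrt(-4) = 2*I ≈ 2.0*I)
t(N, R) = -R (t(N, R) = R*(-1) = -R)
n(J, r) = 7 - 2*I
(92*n(-2 + 3, t(-5, 4)))*(-73) = (92*(7 - 2*I))*(-73) = (644 - 184*I)*(-73) = -47012 + 13432*I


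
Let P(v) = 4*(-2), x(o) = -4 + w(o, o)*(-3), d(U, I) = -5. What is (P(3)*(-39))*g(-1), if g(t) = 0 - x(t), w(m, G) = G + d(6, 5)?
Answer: -4368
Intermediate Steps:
w(m, G) = -5 + G (w(m, G) = G - 5 = -5 + G)
x(o) = 11 - 3*o (x(o) = -4 + (-5 + o)*(-3) = -4 + (15 - 3*o) = 11 - 3*o)
P(v) = -8
g(t) = -11 + 3*t (g(t) = 0 - (11 - 3*t) = 0 + (-11 + 3*t) = -11 + 3*t)
(P(3)*(-39))*g(-1) = (-8*(-39))*(-11 + 3*(-1)) = 312*(-11 - 3) = 312*(-14) = -4368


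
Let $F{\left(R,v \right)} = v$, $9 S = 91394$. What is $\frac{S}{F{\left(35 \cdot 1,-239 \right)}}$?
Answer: $- \frac{91394}{2151} \approx -42.489$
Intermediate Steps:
$S = \frac{91394}{9}$ ($S = \frac{1}{9} \cdot 91394 = \frac{91394}{9} \approx 10155.0$)
$\frac{S}{F{\left(35 \cdot 1,-239 \right)}} = \frac{91394}{9 \left(-239\right)} = \frac{91394}{9} \left(- \frac{1}{239}\right) = - \frac{91394}{2151}$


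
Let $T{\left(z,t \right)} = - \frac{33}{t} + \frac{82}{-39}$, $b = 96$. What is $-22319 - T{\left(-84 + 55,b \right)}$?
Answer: $- \frac{27851059}{1248} \approx -22317.0$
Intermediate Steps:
$T{\left(z,t \right)} = - \frac{82}{39} - \frac{33}{t}$ ($T{\left(z,t \right)} = - \frac{33}{t} + 82 \left(- \frac{1}{39}\right) = - \frac{33}{t} - \frac{82}{39} = - \frac{82}{39} - \frac{33}{t}$)
$-22319 - T{\left(-84 + 55,b \right)} = -22319 - \left(- \frac{82}{39} - \frac{33}{96}\right) = -22319 - \left(- \frac{82}{39} - \frac{11}{32}\right) = -22319 - - \frac{3053}{1248} = -22319 + \frac{3053}{1248} = - \frac{27851059}{1248}$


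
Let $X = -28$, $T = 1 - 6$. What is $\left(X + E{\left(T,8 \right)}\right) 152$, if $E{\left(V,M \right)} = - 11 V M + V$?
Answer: $61864$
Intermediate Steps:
$T = -5$ ($T = 1 - 6 = -5$)
$E{\left(V,M \right)} = V - 11 M V$ ($E{\left(V,M \right)} = - 11 M V + V = V - 11 M V$)
$\left(X + E{\left(T,8 \right)}\right) 152 = \left(-28 - 5 \left(1 - 88\right)\right) 152 = \left(-28 - -435\right) 152 = \left(-28 + 435\right) 152 = 407 \cdot 152 = 61864$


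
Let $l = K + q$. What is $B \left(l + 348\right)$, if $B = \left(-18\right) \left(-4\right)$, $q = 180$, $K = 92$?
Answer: $44640$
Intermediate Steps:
$l = 272$ ($l = 92 + 180 = 272$)
$B = 72$
$B \left(l + 348\right) = 72 \left(272 + 348\right) = 72 \cdot 620 = 44640$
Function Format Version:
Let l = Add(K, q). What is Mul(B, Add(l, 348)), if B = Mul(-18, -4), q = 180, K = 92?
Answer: 44640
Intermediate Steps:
l = 272 (l = Add(92, 180) = 272)
B = 72
Mul(B, Add(l, 348)) = Mul(72, Add(272, 348)) = Mul(72, 620) = 44640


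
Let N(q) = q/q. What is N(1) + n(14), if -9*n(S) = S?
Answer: -5/9 ≈ -0.55556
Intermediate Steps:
n(S) = -S/9
N(q) = 1
N(1) + n(14) = 1 - 1/9*14 = 1 - 14/9 = -5/9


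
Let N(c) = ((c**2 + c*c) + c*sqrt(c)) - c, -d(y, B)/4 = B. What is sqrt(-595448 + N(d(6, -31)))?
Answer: 2*sqrt(-141205 + 62*sqrt(31)) ≈ 750.63*I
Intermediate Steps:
d(y, B) = -4*B
N(c) = c**(3/2) - c + 2*c**2 (N(c) = ((c**2 + c**2) + c**(3/2)) - c = (2*c**2 + c**(3/2)) - c = (c**(3/2) + 2*c**2) - c = c**(3/2) - c + 2*c**2)
sqrt(-595448 + N(d(6, -31))) = sqrt(-595448 + ((-4*(-31))**(3/2) - (-4)*(-31) + 2*(-4*(-31))**2)) = sqrt(-595448 + (124**(3/2) - 1*124 + 2*124**2)) = sqrt(-595448 + (248*sqrt(31) - 124 + 2*15376)) = sqrt(-595448 + (248*sqrt(31) - 124 + 30752)) = sqrt(-595448 + (30628 + 248*sqrt(31))) = sqrt(-564820 + 248*sqrt(31))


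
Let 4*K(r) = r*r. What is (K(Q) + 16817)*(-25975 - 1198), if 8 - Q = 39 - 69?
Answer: -466777794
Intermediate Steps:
Q = 38 (Q = 8 - (39 - 69) = 8 - 1*(-30) = 8 + 30 = 38)
K(r) = r²/4 (K(r) = (r*r)/4 = r²/4)
(K(Q) + 16817)*(-25975 - 1198) = ((¼)*38² + 16817)*(-25975 - 1198) = ((¼)*1444 + 16817)*(-27173) = (361 + 16817)*(-27173) = 17178*(-27173) = -466777794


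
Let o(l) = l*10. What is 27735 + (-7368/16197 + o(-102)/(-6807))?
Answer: 339759193281/12250331 ≈ 27735.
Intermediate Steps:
o(l) = 10*l
27735 + (-7368/16197 + o(-102)/(-6807)) = 27735 + (-7368/16197 + (10*(-102))/(-6807)) = 27735 + (-7368*1/16197 - 1020*(-1/6807)) = 27735 + (-2456/5399 + 340/2269) = 27735 - 3737004/12250331 = 339759193281/12250331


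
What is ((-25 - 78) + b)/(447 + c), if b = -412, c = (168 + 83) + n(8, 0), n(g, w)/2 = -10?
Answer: -515/678 ≈ -0.75959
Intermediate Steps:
n(g, w) = -20 (n(g, w) = 2*(-10) = -20)
c = 231 (c = (168 + 83) - 20 = 251 - 20 = 231)
((-25 - 78) + b)/(447 + c) = ((-25 - 78) - 412)/(447 + 231) = (-103 - 412)/678 = -515*1/678 = -515/678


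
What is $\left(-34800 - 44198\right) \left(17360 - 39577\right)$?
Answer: $1755098566$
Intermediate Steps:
$\left(-34800 - 44198\right) \left(17360 - 39577\right) = \left(-78998\right) \left(-22217\right) = 1755098566$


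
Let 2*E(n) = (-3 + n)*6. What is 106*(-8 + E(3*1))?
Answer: -848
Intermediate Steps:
E(n) = -9 + 3*n (E(n) = ((-3 + n)*6)/2 = (-18 + 6*n)/2 = -9 + 3*n)
106*(-8 + E(3*1)) = 106*(-8 + (-9 + 3*(3*1))) = 106*(-8 + (-9 + 3*3)) = 106*(-8 + (-9 + 9)) = 106*(-8 + 0) = 106*(-8) = -848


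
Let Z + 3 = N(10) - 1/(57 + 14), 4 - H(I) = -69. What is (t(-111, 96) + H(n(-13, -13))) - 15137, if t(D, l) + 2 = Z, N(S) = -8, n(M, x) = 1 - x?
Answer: -1070468/71 ≈ -15077.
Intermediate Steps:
H(I) = 73 (H(I) = 4 - 1*(-69) = 4 + 69 = 73)
Z = -782/71 (Z = -3 + (-8 - 1/(57 + 14)) = -3 + (-8 - 1/71) = -3 - 569/71 = -782/71 ≈ -11.014)
t(D, l) = -924/71 (t(D, l) = -2 - 782/71 = -924/71)
(t(-111, 96) + H(n(-13, -13))) - 15137 = (-924/71 + 73) - 15137 = 4259/71 - 15137 = -1070468/71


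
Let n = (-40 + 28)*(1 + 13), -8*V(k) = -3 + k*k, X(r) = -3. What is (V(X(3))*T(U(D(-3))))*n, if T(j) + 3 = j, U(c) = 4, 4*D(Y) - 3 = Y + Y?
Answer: 126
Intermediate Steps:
D(Y) = ¾ + Y/2 (D(Y) = ¾ + (Y + Y)/4 = ¾ + (2*Y)/4 = ¾ + Y/2)
T(j) = -3 + j
V(k) = 3/8 - k²/8 (V(k) = -(-3 + k*k)/8 = -(-3 + k²)/8 = 3/8 - k²/8)
n = -168 (n = -12*14 = -168)
(V(X(3))*T(U(D(-3))))*n = ((3/8 - ⅛*(-3)²)*(-3 + 4))*(-168) = ((3/8 - ⅛*9)*1)*(-168) = ((3/8 - 9/8)*1)*(-168) = -¾*1*(-168) = -¾*(-168) = 126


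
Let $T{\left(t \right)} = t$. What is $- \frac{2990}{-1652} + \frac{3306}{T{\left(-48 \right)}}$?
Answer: $- \frac{221583}{3304} \approx -67.065$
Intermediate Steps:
$- \frac{2990}{-1652} + \frac{3306}{T{\left(-48 \right)}} = - \frac{2990}{-1652} + \frac{3306}{-48} = \left(-2990\right) \left(- \frac{1}{1652}\right) + 3306 \left(- \frac{1}{48}\right) = \frac{1495}{826} - \frac{551}{8} = - \frac{221583}{3304}$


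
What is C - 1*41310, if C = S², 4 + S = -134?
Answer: -22266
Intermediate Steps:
S = -138 (S = -4 - 134 = -138)
C = 19044 (C = (-138)² = 19044)
C - 1*41310 = 19044 - 1*41310 = 19044 - 41310 = -22266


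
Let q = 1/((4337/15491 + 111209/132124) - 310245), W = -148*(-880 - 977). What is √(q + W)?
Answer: 4*√6925998810948801364918220596985607/634986347836173 ≈ 524.25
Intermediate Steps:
W = 274836 (W = -148*(-1857) = 274836)
q = -2046732884/634986347836173 (q = 1/((4337*(1/15491) + 111209*(1/132124)) - 310245) = 1/((4337/15491 + 111209/132124) - 310245) = 1/(2295760407/2046732884 - 310245) = 1/(-634986347836173/2046732884) = -2046732884/634986347836173 ≈ -3.2233e-6)
√(q + W) = √(-2046732884/634986347836173 + 274836) = √(174517107891855709744/634986347836173) = 4*√6925998810948801364918220596985607/634986347836173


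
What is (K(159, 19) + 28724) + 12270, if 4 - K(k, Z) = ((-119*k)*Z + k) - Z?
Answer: 400357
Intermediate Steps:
K(k, Z) = 4 + Z - k + 119*Z*k (K(k, Z) = 4 - (((-119*k)*Z + k) - Z) = 4 - ((-119*Z*k + k) - Z) = 4 - ((k - 119*Z*k) - Z) = 4 - (k - Z - 119*Z*k) = 4 + (Z - k + 119*Z*k) = 4 + Z - k + 119*Z*k)
(K(159, 19) + 28724) + 12270 = ((4 + 19 - 1*159 + 119*19*159) + 28724) + 12270 = ((4 + 19 - 159 + 359499) + 28724) + 12270 = (359363 + 28724) + 12270 = 388087 + 12270 = 400357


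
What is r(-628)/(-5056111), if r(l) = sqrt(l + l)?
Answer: -2*I*sqrt(314)/5056111 ≈ -7.0094e-6*I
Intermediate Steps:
r(l) = sqrt(2)*sqrt(l) (r(l) = sqrt(2*l) = sqrt(2)*sqrt(l))
r(-628)/(-5056111) = (sqrt(2)*sqrt(-628))/(-5056111) = (sqrt(2)*(2*I*sqrt(157)))*(-1/5056111) = (2*I*sqrt(314))*(-1/5056111) = -2*I*sqrt(314)/5056111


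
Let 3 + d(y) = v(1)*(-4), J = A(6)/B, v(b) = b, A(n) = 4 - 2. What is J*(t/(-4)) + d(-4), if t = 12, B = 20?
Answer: -73/10 ≈ -7.3000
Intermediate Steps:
A(n) = 2
J = ⅒ (J = 2/20 = 2*(1/20) = ⅒ ≈ 0.10000)
d(y) = -7 (d(y) = -3 + 1*(-4) = -3 - 4 = -7)
J*(t/(-4)) + d(-4) = (12/(-4))/10 - 7 = (-¼*12)/10 - 7 = (⅒)*(-3) - 7 = -3/10 - 7 = -73/10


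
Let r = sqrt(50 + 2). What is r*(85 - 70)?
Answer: 30*sqrt(13) ≈ 108.17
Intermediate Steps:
r = 2*sqrt(13) (r = sqrt(52) = 2*sqrt(13) ≈ 7.2111)
r*(85 - 70) = (2*sqrt(13))*(85 - 70) = (2*sqrt(13))*15 = 30*sqrt(13)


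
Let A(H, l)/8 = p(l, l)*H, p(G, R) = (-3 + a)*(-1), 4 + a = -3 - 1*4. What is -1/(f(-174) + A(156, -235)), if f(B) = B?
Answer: -1/17298 ≈ -5.7810e-5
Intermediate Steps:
a = -11 (a = -4 + (-3 - 1*4) = -4 + (-3 - 4) = -4 - 7 = -11)
p(G, R) = 14 (p(G, R) = (-3 - 11)*(-1) = -14*(-1) = 14)
A(H, l) = 112*H (A(H, l) = 8*(14*H) = 112*H)
-1/(f(-174) + A(156, -235)) = -1/(-174 + 112*156) = -1/(-174 + 17472) = -1/17298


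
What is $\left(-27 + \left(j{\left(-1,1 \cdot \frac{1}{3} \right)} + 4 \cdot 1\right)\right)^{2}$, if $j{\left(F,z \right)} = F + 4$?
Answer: $400$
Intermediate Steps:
$j{\left(F,z \right)} = 4 + F$
$\left(-27 + \left(j{\left(-1,1 \cdot \frac{1}{3} \right)} + 4 \cdot 1\right)\right)^{2} = \left(-27 + \left(\left(4 - 1\right) + 4 \cdot 1\right)\right)^{2} = \left(-27 + \left(3 + 4\right)\right)^{2} = \left(-27 + 7\right)^{2} = \left(-20\right)^{2} = 400$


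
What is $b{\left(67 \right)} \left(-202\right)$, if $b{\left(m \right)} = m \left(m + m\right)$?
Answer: $-1813556$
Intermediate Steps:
$b{\left(m \right)} = 2 m^{2}$ ($b{\left(m \right)} = m 2 m = 2 m^{2}$)
$b{\left(67 \right)} \left(-202\right) = 2 \cdot 67^{2} \left(-202\right) = 2 \cdot 4489 \left(-202\right) = 8978 \left(-202\right) = -1813556$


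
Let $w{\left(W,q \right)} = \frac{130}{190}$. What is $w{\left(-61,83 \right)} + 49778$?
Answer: $\frac{945795}{19} \approx 49779.0$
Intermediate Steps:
$w{\left(W,q \right)} = \frac{13}{19}$ ($w{\left(W,q \right)} = 130 \cdot \frac{1}{190} = \frac{13}{19}$)
$w{\left(-61,83 \right)} + 49778 = \frac{13}{19} + 49778 = \frac{945795}{19}$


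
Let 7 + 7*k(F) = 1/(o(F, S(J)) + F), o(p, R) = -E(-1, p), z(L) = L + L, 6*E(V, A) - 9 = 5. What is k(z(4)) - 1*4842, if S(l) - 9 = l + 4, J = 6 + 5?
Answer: -576314/119 ≈ -4843.0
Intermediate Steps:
E(V, A) = 7/3 (E(V, A) = 3/2 + (⅙)*5 = 3/2 + ⅚ = 7/3)
z(L) = 2*L
J = 11
S(l) = 13 + l (S(l) = 9 + (l + 4) = 9 + (4 + l) = 13 + l)
o(p, R) = -7/3 (o(p, R) = -1*7/3 = -7/3)
k(F) = -1 + 1/(7*(-7/3 + F))
k(z(4)) - 1*4842 = (52 - 42*4)/(7*(-7 + 3*(2*4))) - 1*4842 = (52 - 21*8)/(7*(-7 + 3*8)) - 4842 = (52 - 168)/(7*(-7 + 24)) - 4842 = (⅐)*(-116)/17 - 4842 = (⅐)*(1/17)*(-116) - 4842 = -116/119 - 4842 = -576314/119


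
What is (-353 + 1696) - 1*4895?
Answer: -3552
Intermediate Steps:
(-353 + 1696) - 1*4895 = 1343 - 4895 = -3552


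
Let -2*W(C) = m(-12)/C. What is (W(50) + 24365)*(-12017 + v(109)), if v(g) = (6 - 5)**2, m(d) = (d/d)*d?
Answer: -7319282048/25 ≈ -2.9277e+8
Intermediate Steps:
m(d) = d (m(d) = 1*d = d)
W(C) = 6/C (W(C) = -(-6)/C = 6/C)
v(g) = 1 (v(g) = 1**2 = 1)
(W(50) + 24365)*(-12017 + v(109)) = (6/50 + 24365)*(-12017 + 1) = (6*(1/50) + 24365)*(-12016) = (3/25 + 24365)*(-12016) = (609128/25)*(-12016) = -7319282048/25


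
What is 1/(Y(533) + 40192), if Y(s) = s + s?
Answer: 1/41258 ≈ 2.4238e-5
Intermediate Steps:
Y(s) = 2*s
1/(Y(533) + 40192) = 1/(2*533 + 40192) = 1/(1066 + 40192) = 1/41258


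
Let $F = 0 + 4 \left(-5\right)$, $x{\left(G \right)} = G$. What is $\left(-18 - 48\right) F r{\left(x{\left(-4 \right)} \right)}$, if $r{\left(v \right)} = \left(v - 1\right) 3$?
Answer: $-19800$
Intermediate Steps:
$F = -20$ ($F = 0 - 20 = -20$)
$r{\left(v \right)} = -3 + 3 v$ ($r{\left(v \right)} = \left(-1 + v\right) 3 = -3 + 3 v$)
$\left(-18 - 48\right) F r{\left(x{\left(-4 \right)} \right)} = \left(-18 - 48\right) \left(-20\right) \left(-3 + 3 \left(-4\right)\right) = \left(-18 - 48\right) \left(-20\right) \left(-3 - 12\right) = \left(-66\right) \left(-20\right) \left(-15\right) = 1320 \left(-15\right) = -19800$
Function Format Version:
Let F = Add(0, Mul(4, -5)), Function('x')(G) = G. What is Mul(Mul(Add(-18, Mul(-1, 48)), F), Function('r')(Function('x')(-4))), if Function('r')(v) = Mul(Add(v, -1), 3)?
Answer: -19800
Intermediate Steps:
F = -20 (F = Add(0, -20) = -20)
Function('r')(v) = Add(-3, Mul(3, v)) (Function('r')(v) = Mul(Add(-1, v), 3) = Add(-3, Mul(3, v)))
Mul(Mul(Add(-18, Mul(-1, 48)), F), Function('r')(Function('x')(-4))) = Mul(Mul(Add(-18, Mul(-1, 48)), -20), Add(-3, Mul(3, -4))) = Mul(Mul(Add(-18, -48), -20), Add(-3, -12)) = Mul(Mul(-66, -20), -15) = Mul(1320, -15) = -19800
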